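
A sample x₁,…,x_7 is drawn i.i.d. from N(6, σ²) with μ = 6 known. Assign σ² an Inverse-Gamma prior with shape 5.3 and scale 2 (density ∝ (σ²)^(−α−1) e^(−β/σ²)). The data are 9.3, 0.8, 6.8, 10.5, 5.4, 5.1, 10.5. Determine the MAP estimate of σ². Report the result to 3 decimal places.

Sum of squared deviations about the known mean: SS = (9.3−6)² + (0.8−6)² + (6.8−6)² + (10.5−6)² + (5.4−6)² + (5.1−6)² + (10.5−6)² = 80.24.
The Normal likelihood contributes (σ²)^(−n/2) exp(−SS/(2σ²)), so the posterior is Inverse-Gamma(α + n/2, β + SS/2) = Inverse-Gamma(8.8, 42.12).
The mode of Inverse-Gamma(a, b) is b/(a+1) = 42.12/9.8 ≈ 4.298.

σ̂²_MAP = 4.298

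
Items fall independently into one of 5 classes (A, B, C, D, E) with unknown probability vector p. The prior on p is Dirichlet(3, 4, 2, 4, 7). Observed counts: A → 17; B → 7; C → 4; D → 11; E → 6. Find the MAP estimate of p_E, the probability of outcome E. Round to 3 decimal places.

MAP estimate of p_E = 0.200

The posterior is Dirichlet(αᵢ + nᵢ) = Dirichlet(20, 11, 6, 15, 13).
For a Dirichlet(a₁,…,a_K) with all aᵢ > 1, the mode has j-th component (aⱼ − 1)/(Σaᵢ − K).
Here Σaᵢ = 65 and K = 5, so p_E = (13 − 1)/(65 − 5) = 12/60 ≈ 0.200.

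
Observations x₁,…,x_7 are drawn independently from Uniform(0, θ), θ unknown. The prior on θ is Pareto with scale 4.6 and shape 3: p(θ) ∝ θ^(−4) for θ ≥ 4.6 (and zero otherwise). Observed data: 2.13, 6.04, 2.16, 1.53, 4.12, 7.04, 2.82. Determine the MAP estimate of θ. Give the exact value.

The Uniform(0, θ) likelihood is θ^(−n) for θ ≥ max(xᵢ), zero otherwise. Here max(xᵢ) = 7.04.
Posterior ∝ θ^(−4) · θ^(−7) = θ^(−11) on θ ≥ max(4.6, 7.04) = 7.04.
This density is strictly decreasing in θ, so the posterior mode lies at the lower boundary of the support.

θ̂_MAP = 7.04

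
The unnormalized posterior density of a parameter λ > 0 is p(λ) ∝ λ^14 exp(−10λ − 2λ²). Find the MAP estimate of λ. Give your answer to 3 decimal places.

λ̂_MAP = 1.000

ℓ'(λ) = 14/λ − 10 − 4λ. Setting this to zero and multiplying by λ: 4λ² + 10λ − 14 = 0.
λ = (−10 + √(10² + 4·4·14)) / (2·4) = (−10 + √324) / 8 = (−10 + 18)/8 = 1.
ℓ''(λ) = −14/λ² − 4 < 0, confirming a maximum.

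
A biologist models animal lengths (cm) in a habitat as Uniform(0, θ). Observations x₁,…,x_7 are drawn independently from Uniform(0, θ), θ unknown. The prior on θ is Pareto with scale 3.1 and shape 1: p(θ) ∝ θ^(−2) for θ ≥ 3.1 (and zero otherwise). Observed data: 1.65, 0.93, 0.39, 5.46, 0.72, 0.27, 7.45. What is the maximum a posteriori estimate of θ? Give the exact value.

The Uniform(0, θ) likelihood is θ^(−n) for θ ≥ max(xᵢ), zero otherwise. Here max(xᵢ) = 7.45.
Posterior ∝ θ^(−2) · θ^(−7) = θ^(−9) on θ ≥ max(3.1, 7.45) = 7.45.
This density is strictly decreasing in θ, so the posterior mode lies at the lower boundary of the support.

θ̂_MAP = 7.45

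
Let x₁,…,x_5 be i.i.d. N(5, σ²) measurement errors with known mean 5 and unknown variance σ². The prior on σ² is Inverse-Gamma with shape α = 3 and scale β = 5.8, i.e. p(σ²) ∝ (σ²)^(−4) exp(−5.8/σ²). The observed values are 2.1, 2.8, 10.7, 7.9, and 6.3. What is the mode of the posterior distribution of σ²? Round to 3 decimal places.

Sum of squared deviations about the known mean: SS = (2.1−5)² + (2.8−5)² + (10.7−5)² + (7.9−5)² + (6.3−5)² = 55.84.
The Normal likelihood contributes (σ²)^(−n/2) exp(−SS/(2σ²)), so the posterior is Inverse-Gamma(α + n/2, β + SS/2) = Inverse-Gamma(5.5, 33.72).
The mode of Inverse-Gamma(a, b) is b/(a+1) = 33.72/6.5 ≈ 5.188.

σ̂²_MAP = 5.188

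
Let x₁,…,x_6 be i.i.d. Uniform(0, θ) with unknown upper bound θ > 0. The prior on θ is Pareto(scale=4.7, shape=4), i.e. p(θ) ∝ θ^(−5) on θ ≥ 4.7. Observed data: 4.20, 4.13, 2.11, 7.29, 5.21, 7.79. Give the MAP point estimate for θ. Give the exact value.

The Uniform(0, θ) likelihood is θ^(−n) for θ ≥ max(xᵢ), zero otherwise. Here max(xᵢ) = 7.79.
Posterior ∝ θ^(−5) · θ^(−6) = θ^(−11) on θ ≥ max(4.7, 7.79) = 7.79.
This density is strictly decreasing in θ, so the posterior mode lies at the lower boundary of the support.

θ̂_MAP = 7.79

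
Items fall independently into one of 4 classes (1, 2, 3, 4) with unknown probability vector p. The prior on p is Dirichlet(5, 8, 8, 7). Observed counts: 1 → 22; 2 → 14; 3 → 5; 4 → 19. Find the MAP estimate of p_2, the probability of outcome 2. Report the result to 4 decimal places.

MAP estimate: 0.2500

The posterior is Dirichlet(αᵢ + nᵢ) = Dirichlet(27, 22, 13, 26).
For a Dirichlet(a₁,…,a_K) with all aᵢ > 1, the mode has j-th component (aⱼ − 1)/(Σaᵢ − K).
Here Σaᵢ = 88 and K = 4, so p_2 = (22 − 1)/(88 − 4) = 21/84 ≈ 0.2500.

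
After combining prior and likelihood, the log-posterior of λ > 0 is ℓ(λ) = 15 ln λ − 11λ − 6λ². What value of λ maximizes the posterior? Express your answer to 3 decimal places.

ℓ'(λ) = 15/λ − 11 − 12λ. Setting this to zero and multiplying by λ: 12λ² + 11λ − 15 = 0.
λ = (−11 + √(11² + 4·12·15)) / (2·12) = (−11 + √841) / 24 = (−11 + 29)/24 = 3/4.
ℓ''(λ) = −15/λ² − 12 < 0, confirming a maximum.

λ̂_MAP = 0.750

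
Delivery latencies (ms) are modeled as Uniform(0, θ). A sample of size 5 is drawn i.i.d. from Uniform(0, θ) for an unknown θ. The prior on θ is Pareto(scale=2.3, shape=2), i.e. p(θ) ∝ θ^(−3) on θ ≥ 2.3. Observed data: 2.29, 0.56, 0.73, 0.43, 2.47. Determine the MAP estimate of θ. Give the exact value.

θ̂_MAP = 2.47

The Uniform(0, θ) likelihood is θ^(−n) for θ ≥ max(xᵢ), zero otherwise. Here max(xᵢ) = 2.47.
Posterior ∝ θ^(−3) · θ^(−5) = θ^(−8) on θ ≥ max(2.3, 2.47) = 2.47.
This density is strictly decreasing in θ, so the posterior mode lies at the lower boundary of the support.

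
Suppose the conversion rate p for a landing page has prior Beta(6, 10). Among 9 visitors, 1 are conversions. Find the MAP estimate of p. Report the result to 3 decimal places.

Prior: Beta(6, 10).
Data: 1 success in 9 trials. The binomial likelihood contributes p(1−p)^8, so the posterior is Beta(6+1, 10+8) = Beta(7, 18).
For Beta(a, b) with a, b > 1 the mode is (a−1)/(a+b−2) = 6/23 ≈ 0.261.

p̂_MAP = 0.261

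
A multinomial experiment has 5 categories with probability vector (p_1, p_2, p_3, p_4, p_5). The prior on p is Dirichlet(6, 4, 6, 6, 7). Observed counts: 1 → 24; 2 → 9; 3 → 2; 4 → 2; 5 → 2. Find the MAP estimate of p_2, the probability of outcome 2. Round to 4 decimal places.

MAP estimate: 0.1905

The posterior is Dirichlet(αᵢ + nᵢ) = Dirichlet(30, 13, 8, 8, 9).
For a Dirichlet(a₁,…,a_K) with all aᵢ > 1, the mode has j-th component (aⱼ − 1)/(Σaᵢ − K).
Here Σaᵢ = 68 and K = 5, so p_2 = (13 − 1)/(68 − 5) = 12/63 ≈ 0.1905.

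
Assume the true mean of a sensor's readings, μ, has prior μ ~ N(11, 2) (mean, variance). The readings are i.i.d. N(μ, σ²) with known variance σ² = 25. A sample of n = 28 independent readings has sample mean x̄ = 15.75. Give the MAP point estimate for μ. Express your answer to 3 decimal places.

n = 28, x̄ = 15.75.
For a Normal prior and Normal likelihood with known variance, the posterior is Normal; its mode equals its mean, the precision-weighted average.
Prior precision 1/σ₀² = 1/2 = 0.5; data precision n/σ² = 28/25 = 1.12.
μ̂ = (0.5·11 + 1.12·15.75) / (0.5 + 1.12) = 23.14/1.62 = 1157/81 ≈ 14.284.

μ̂_MAP = 14.284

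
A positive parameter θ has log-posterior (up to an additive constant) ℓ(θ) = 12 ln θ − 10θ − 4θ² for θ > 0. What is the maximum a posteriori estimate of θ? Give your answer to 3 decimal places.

ℓ'(θ) = 12/θ − 10 − 8θ. Setting this to zero and multiplying by θ: 8θ² + 10θ − 12 = 0.
θ = (−10 + √(10² + 4·8·12)) / (2·8) = (−10 + √484) / 16 = (−10 + 22)/16 = 3/4.
ℓ''(θ) = −12/θ² − 8 < 0, confirming a maximum.

θ̂_MAP = 0.750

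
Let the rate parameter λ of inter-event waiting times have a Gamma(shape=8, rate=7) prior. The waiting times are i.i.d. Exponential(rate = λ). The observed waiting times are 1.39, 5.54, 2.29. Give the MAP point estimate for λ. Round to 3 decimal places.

λ̂_MAP = 0.617

The Exponential(rate=λ) likelihood is ∝ λ^n e^(−λΣtᵢ). Here n = 3 and Σtᵢ = 1.39 + 5.54 + 2.29 = 9.22.
Posterior ∝ λ^7e^(−7λ) · λ^3e^(−9.22λ) = λ^10e^(−16.22λ), i.e. Gamma(11, 16.22).
Mode = (a−1)/b = 10/16.22 ≈ 0.617.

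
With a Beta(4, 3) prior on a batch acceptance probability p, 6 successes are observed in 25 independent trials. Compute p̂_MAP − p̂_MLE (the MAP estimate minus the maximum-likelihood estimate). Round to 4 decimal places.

MAP − MLE = 0.0600

Posterior is Beta(10, 22); MAP = (10−1)/(32−2) = 9/30 ≈ 0.30000.
MLE ignores the prior: p̂_MLE = k/n = 6/25 ≈ 0.24000.
Difference = 9/30 − 6/25 = 3/50 ≈ 0.0600.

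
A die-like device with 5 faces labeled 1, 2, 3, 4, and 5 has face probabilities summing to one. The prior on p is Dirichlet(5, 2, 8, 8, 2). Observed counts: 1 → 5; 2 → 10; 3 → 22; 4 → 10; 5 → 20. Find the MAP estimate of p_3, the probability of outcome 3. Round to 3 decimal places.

The posterior is Dirichlet(αᵢ + nᵢ) = Dirichlet(10, 12, 30, 18, 22).
For a Dirichlet(a₁,…,a_K) with all aᵢ > 1, the mode has j-th component (aⱼ − 1)/(Σaᵢ − K).
Here Σaᵢ = 92 and K = 5, so p_3 = (30 − 1)/(92 − 5) = 29/87 ≈ 0.333.

MAP estimate: 0.333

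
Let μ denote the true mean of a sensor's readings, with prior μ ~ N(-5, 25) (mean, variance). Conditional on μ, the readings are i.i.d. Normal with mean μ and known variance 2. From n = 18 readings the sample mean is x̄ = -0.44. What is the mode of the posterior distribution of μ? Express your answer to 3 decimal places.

μ̂_MAP = -0.460

n = 18, x̄ = -0.44.
For a Normal prior and Normal likelihood with known variance, the posterior is Normal; its mode equals its mean, the precision-weighted average.
Prior precision 1/σ₀² = 1/25 = 0.04; data precision n/σ² = 18/2 = 9.
μ̂ = (0.04·(-5) + 9·(-0.44)) / (0.04 + 9) = (-4.16)/9.04 = -52/113 ≈ -0.460.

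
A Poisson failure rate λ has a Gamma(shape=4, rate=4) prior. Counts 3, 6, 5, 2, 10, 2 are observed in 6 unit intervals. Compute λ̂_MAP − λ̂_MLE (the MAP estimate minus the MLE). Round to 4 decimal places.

Σxᵢ = 28. Posterior is Gamma(32, 10); MAP = (32−1)/10 = 31/10 ≈ 3.10000.
MLE = x̄ = 28/6 ≈ 4.66667.
Difference = 31/10 − 28/6 = -47/30 ≈ -1.5667.

MAP − MLE = -1.5667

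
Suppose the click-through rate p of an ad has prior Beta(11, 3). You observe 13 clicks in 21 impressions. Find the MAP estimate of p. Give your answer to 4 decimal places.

Prior: Beta(11, 3).
Data: 13 successes in 21 trials. The binomial likelihood contributes p^13(1−p)^8, so the posterior is Beta(11+13, 3+8) = Beta(24, 11).
For Beta(a, b) with a, b > 1 the mode is (a−1)/(a+b−2) = 23/33 ≈ 0.6970.

p̂_MAP = 0.6970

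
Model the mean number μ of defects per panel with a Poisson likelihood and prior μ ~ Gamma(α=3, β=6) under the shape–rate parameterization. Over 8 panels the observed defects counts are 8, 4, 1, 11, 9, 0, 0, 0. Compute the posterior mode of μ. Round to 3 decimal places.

Σxᵢ = 8+4+1+11+9+0+0+0 = 33, with n = 8.
Posterior ∝ μ^2e^(−6μ) · μ^33e^(−8μ) = μ^35e^(−14μ), i.e. Gamma(shape=36, rate=14).
The mode of a Gamma(a, b) with a ≥ 1 (shape–rate) is (a−1)/b = 35/14 ≈ 2.500.

μ̂_MAP = 2.500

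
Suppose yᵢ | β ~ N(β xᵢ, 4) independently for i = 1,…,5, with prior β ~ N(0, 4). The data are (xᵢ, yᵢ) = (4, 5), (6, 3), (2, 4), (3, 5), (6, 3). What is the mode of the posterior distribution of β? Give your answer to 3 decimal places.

β̂_MAP = 0.775

log p(β | y) = −Σ(yᵢ − βxᵢ)²/(2·4) − β²/(2·4) + const.
Setting the derivative to zero: Σxᵢ(yᵢ − βxᵢ)/4 − β/4 = 0, so β = Σxᵢyᵢ / (Σxᵢ² + σ²/τ²).
Σxᵢyᵢ = 4·5 + 6·3 + 2·4 + 3·5 + 6·3 = 79; Σxᵢ² = 101; σ²/τ² = 1.
β̂_MAP = 79 / (101 + 1) = 79/102 ≈ 0.775.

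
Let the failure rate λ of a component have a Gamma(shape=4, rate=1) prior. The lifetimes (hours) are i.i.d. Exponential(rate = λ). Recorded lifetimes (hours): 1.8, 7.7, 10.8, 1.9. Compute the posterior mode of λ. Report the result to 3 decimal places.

λ̂_MAP = 0.302

The Exponential(rate=λ) likelihood is ∝ λ^n e^(−λΣtᵢ). Here n = 4 and Σtᵢ = 1.8 + 7.7 + 10.8 + 1.9 = 22.2.
Posterior ∝ λ^3e^(−1λ) · λ^4e^(−22.2λ) = λ^7e^(−23.2λ), i.e. Gamma(8, 23.2).
Mode = (a−1)/b = 7/23.2 ≈ 0.302.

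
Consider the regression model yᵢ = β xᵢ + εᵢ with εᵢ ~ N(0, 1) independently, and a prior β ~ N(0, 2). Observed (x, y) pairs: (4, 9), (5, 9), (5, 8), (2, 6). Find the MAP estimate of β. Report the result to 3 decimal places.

β̂_MAP = 1.887

log p(β | y) = −Σ(yᵢ − βxᵢ)²/(2·1) − β²/(2·2) + const.
Setting the derivative to zero: Σxᵢ(yᵢ − βxᵢ)/1 − β/2 = 0, so β = Σxᵢyᵢ / (Σxᵢ² + σ²/τ²).
Σxᵢyᵢ = 4·9 + 5·9 + 5·8 + 2·6 = 133; Σxᵢ² = 70; σ²/τ² = 0.5.
β̂_MAP = 133 / (70 + 0.5) = 133/70.5 ≈ 1.887.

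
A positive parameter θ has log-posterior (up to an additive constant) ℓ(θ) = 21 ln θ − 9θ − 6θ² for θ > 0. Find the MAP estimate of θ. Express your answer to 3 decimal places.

ℓ'(θ) = 21/θ − 9 − 12θ. Setting this to zero and multiplying by θ: 12θ² + 9θ − 21 = 0.
θ = (−9 + √(9² + 4·12·21)) / (2·12) = (−9 + √1089) / 24 = (−9 + 33)/24 = 1.
ℓ''(θ) = −21/θ² − 12 < 0, confirming a maximum.

θ̂_MAP = 1.000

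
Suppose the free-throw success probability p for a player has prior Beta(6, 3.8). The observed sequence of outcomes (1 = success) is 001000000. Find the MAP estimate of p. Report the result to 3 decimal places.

Prior: Beta(6, 3.8).
Data: 1 success in 9 trials (from the sequence). The binomial likelihood contributes p(1−p)^8, so the posterior is Beta(6+1, 3.8+8) = Beta(7, 11.8).
For Beta(a, b) with a, b > 1 the mode is (a−1)/(a+b−2) = 6/16.8 ≈ 0.357.

p̂_MAP = 0.357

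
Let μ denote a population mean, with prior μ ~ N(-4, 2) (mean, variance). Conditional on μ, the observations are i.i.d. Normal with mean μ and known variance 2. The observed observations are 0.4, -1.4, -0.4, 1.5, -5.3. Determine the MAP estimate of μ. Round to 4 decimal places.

μ̂_MAP = -1.5333

n = 5; x̄ = (0.4 + (-1.4) + (-0.4) + 1.5 + (-5.3))/5 = -5.2/5 = -1.04.
For a Normal prior and Normal likelihood with known variance, the posterior is Normal; its mode equals its mean, the precision-weighted average.
Prior precision 1/σ₀² = 1/2 = 0.5; data precision n/σ² = 5/2 = 2.5.
μ̂ = (0.5·(-4) + 2.5·(-1.04)) / (0.5 + 2.5) = (-4.6)/3 = -23/15 ≈ -1.5333.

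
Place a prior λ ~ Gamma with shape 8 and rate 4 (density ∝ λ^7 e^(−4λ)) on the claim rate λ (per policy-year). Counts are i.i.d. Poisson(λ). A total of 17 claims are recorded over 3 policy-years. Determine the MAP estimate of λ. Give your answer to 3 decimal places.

λ̂_MAP = 3.429

Σxᵢ = 17, n = 3.
Posterior ∝ λ^7e^(−4λ) · λ^17e^(−3λ) = λ^24e^(−7λ), i.e. Gamma(shape=25, rate=7).
The mode of a Gamma(a, b) with a ≥ 1 (shape–rate) is (a−1)/b = 24/7 ≈ 3.429.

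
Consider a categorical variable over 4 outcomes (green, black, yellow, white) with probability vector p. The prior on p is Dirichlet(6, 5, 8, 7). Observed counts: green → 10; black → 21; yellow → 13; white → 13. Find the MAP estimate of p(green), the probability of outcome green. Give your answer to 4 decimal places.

MAP estimate of p(green) = 0.1899

The posterior is Dirichlet(αᵢ + nᵢ) = Dirichlet(16, 26, 21, 20).
For a Dirichlet(a₁,…,a_K) with all aᵢ > 1, the mode has j-th component (aⱼ − 1)/(Σaᵢ − K).
Here Σaᵢ = 83 and K = 4, so p(green) = (16 − 1)/(83 − 4) = 15/79 ≈ 0.1899.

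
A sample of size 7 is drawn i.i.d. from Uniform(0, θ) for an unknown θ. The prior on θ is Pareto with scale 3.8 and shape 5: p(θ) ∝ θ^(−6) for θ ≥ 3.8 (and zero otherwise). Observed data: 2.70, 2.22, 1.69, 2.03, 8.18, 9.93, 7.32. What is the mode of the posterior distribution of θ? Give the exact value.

The Uniform(0, θ) likelihood is θ^(−n) for θ ≥ max(xᵢ), zero otherwise. Here max(xᵢ) = 9.93.
Posterior ∝ θ^(−6) · θ^(−7) = θ^(−13) on θ ≥ max(3.8, 9.93) = 9.93.
This density is strictly decreasing in θ, so the posterior mode lies at the lower boundary of the support.

θ̂_MAP = 9.93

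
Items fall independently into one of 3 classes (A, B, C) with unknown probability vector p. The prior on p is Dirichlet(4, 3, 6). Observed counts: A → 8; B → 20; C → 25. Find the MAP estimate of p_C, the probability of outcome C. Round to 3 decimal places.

MAP estimate of p_C = 0.476

The posterior is Dirichlet(αᵢ + nᵢ) = Dirichlet(12, 23, 31).
For a Dirichlet(a₁,…,a_K) with all aᵢ > 1, the mode has j-th component (aⱼ − 1)/(Σaᵢ − K).
Here Σaᵢ = 66 and K = 3, so p_C = (31 − 1)/(66 − 3) = 30/63 ≈ 0.476.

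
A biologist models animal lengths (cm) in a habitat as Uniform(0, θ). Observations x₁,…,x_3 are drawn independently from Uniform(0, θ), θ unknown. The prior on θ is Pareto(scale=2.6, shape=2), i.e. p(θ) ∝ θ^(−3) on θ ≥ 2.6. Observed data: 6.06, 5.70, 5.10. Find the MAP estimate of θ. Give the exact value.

The Uniform(0, θ) likelihood is θ^(−n) for θ ≥ max(xᵢ), zero otherwise. Here max(xᵢ) = 6.06.
Posterior ∝ θ^(−3) · θ^(−3) = θ^(−6) on θ ≥ max(2.6, 6.06) = 6.06.
This density is strictly decreasing in θ, so the posterior mode lies at the lower boundary of the support.

θ̂_MAP = 6.06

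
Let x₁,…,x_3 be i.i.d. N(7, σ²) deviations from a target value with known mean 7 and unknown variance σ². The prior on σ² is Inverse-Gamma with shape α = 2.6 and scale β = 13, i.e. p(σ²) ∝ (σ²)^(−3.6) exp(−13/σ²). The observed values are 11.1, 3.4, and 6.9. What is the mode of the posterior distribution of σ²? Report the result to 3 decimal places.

Sum of squared deviations about the known mean: SS = (11.1−7)² + (3.4−7)² + (6.9−7)² = 29.78.
The Normal likelihood contributes (σ²)^(−n/2) exp(−SS/(2σ²)), so the posterior is Inverse-Gamma(α + n/2, β + SS/2) = Inverse-Gamma(4.1, 27.89).
The mode of Inverse-Gamma(a, b) is b/(a+1) = 27.89/5.1 ≈ 5.469.

σ̂²_MAP = 5.469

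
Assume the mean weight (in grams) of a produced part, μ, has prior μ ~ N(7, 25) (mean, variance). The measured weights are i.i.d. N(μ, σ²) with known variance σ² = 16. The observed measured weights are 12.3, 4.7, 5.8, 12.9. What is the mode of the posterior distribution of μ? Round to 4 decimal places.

μ̂_MAP = 8.6595

n = 4; x̄ = (12.3 + 4.7 + 5.8 + 12.9)/4 = 35.7/4 = 8.925.
For a Normal prior and Normal likelihood with known variance, the posterior is Normal; its mode equals its mean, the precision-weighted average.
Prior precision 1/σ₀² = 1/25 = 0.04; data precision n/σ² = 4/16 = 0.25.
μ̂ = (0.04·7 + 0.25·8.925) / (0.04 + 0.25) = 2.51125/0.29 = 2009/232 ≈ 8.6595.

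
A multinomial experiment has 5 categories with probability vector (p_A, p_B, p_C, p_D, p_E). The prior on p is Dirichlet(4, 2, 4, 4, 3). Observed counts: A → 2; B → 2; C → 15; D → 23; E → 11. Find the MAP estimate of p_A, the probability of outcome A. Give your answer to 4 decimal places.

MAP estimate of p_A = 0.0769

The posterior is Dirichlet(αᵢ + nᵢ) = Dirichlet(6, 4, 19, 27, 14).
For a Dirichlet(a₁,…,a_K) with all aᵢ > 1, the mode has j-th component (aⱼ − 1)/(Σaᵢ − K).
Here Σaᵢ = 70 and K = 5, so p_A = (6 − 1)/(70 − 5) = 5/65 ≈ 0.0769.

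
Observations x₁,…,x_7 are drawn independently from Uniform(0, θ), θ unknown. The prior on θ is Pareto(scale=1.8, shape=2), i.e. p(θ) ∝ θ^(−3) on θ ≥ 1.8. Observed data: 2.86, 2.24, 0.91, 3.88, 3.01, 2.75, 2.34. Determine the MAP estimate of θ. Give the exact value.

θ̂_MAP = 3.88

The Uniform(0, θ) likelihood is θ^(−n) for θ ≥ max(xᵢ), zero otherwise. Here max(xᵢ) = 3.88.
Posterior ∝ θ^(−3) · θ^(−7) = θ^(−10) on θ ≥ max(1.8, 3.88) = 3.88.
This density is strictly decreasing in θ, so the posterior mode lies at the lower boundary of the support.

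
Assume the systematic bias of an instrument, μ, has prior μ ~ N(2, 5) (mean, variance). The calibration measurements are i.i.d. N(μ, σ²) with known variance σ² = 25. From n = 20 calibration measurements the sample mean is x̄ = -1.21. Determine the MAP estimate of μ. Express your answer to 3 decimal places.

n = 20, x̄ = -1.21.
For a Normal prior and Normal likelihood with known variance, the posterior is Normal; its mode equals its mean, the precision-weighted average.
Prior precision 1/σ₀² = 1/5 = 0.2; data precision n/σ² = 20/25 = 0.8.
μ̂ = (0.2·2 + 0.8·(-1.21)) / (0.2 + 0.8) = (-0.568)/1 = -0.568.

μ̂_MAP = -0.568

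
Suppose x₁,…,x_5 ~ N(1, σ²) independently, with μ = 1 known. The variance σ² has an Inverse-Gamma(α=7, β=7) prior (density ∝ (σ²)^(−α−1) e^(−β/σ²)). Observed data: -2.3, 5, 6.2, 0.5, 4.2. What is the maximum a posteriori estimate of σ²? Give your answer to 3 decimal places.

Sum of squared deviations about the known mean: SS = (-2.3−1)² + (5−1)² + (6.2−1)² + (0.5−1)² + (4.2−1)² = 64.42.
The Normal likelihood contributes (σ²)^(−n/2) exp(−SS/(2σ²)), so the posterior is Inverse-Gamma(α + n/2, β + SS/2) = Inverse-Gamma(9.5, 39.21).
The mode of Inverse-Gamma(a, b) is b/(a+1) = 39.21/10.5 ≈ 3.734.

σ̂²_MAP = 3.734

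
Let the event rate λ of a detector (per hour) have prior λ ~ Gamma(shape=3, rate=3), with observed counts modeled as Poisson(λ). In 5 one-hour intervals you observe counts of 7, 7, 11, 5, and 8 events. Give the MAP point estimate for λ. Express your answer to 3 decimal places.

Σxᵢ = 7+7+11+5+8 = 38, with n = 5.
Posterior ∝ λ^2e^(−3λ) · λ^38e^(−5λ) = λ^40e^(−8λ), i.e. Gamma(shape=41, rate=8).
The mode of a Gamma(a, b) with a ≥ 1 (shape–rate) is (a−1)/b = 40/8 ≈ 5.000.

λ̂_MAP = 5.000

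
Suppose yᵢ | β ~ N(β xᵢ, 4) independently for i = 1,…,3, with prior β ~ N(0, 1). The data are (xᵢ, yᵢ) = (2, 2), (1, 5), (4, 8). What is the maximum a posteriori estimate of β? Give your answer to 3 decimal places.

log p(β | y) = −Σ(yᵢ − βxᵢ)²/(2·4) − β²/(2·1) + const.
Setting the derivative to zero: Σxᵢ(yᵢ − βxᵢ)/4 − β/1 = 0, so β = Σxᵢyᵢ / (Σxᵢ² + σ²/τ²).
Σxᵢyᵢ = 2·2 + 1·5 + 4·8 = 41; Σxᵢ² = 21; σ²/τ² = 4.
β̂_MAP = 41 / (21 + 4) = 41/25 ≈ 1.640.

β̂_MAP = 1.640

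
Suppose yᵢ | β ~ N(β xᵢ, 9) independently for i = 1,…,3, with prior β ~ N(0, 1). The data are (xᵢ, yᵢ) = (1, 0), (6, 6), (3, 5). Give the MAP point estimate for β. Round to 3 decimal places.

log p(β | y) = −Σ(yᵢ − βxᵢ)²/(2·9) − β²/(2·1) + const.
Setting the derivative to zero: Σxᵢ(yᵢ − βxᵢ)/9 − β/1 = 0, so β = Σxᵢyᵢ / (Σxᵢ² + σ²/τ²).
Σxᵢyᵢ = 1·0 + 6·6 + 3·5 = 51; Σxᵢ² = 46; σ²/τ² = 9.
β̂_MAP = 51 / (46 + 9) = 51/55 ≈ 0.927.

β̂_MAP = 0.927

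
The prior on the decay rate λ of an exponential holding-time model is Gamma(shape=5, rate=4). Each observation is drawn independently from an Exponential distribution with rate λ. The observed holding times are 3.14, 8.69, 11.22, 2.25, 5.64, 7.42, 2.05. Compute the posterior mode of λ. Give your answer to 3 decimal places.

λ̂_MAP = 0.248

The Exponential(rate=λ) likelihood is ∝ λ^n e^(−λΣtᵢ). Here n = 7 and Σtᵢ = 3.14 + 8.69 + 11.22 + 2.25 + 5.64 + 7.42 + 2.05 = 40.41.
Posterior ∝ λ^4e^(−4λ) · λ^7e^(−40.41λ) = λ^11e^(−44.41λ), i.e. Gamma(12, 44.41).
Mode = (a−1)/b = 11/44.41 ≈ 0.248.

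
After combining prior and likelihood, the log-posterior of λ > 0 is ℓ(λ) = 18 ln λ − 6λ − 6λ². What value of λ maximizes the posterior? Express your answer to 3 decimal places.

λ̂_MAP = 1.000

ℓ'(λ) = 18/λ − 6 − 12λ. Setting this to zero and multiplying by λ: 12λ² + 6λ − 18 = 0.
λ = (−6 + √(6² + 4·12·18)) / (2·12) = (−6 + √900) / 24 = (−6 + 30)/24 = 1.
ℓ''(λ) = −18/λ² − 12 < 0, confirming a maximum.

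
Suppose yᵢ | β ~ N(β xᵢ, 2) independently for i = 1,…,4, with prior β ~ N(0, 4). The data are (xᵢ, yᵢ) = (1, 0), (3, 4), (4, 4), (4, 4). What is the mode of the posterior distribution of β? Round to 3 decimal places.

β̂_MAP = 1.035

log p(β | y) = −Σ(yᵢ − βxᵢ)²/(2·2) − β²/(2·4) + const.
Setting the derivative to zero: Σxᵢ(yᵢ − βxᵢ)/2 − β/4 = 0, so β = Σxᵢyᵢ / (Σxᵢ² + σ²/τ²).
Σxᵢyᵢ = 1·0 + 3·4 + 4·4 + 4·4 = 44; Σxᵢ² = 42; σ²/τ² = 0.5.
β̂_MAP = 44 / (42 + 0.5) = 44/42.5 ≈ 1.035.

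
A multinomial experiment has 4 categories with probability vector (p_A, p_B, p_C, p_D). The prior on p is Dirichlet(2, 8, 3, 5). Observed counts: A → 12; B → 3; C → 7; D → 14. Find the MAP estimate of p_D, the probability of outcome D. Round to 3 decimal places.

The posterior is Dirichlet(αᵢ + nᵢ) = Dirichlet(14, 11, 10, 19).
For a Dirichlet(a₁,…,a_K) with all aᵢ > 1, the mode has j-th component (aⱼ − 1)/(Σaᵢ − K).
Here Σaᵢ = 54 and K = 4, so p_D = (19 − 1)/(54 − 4) = 18/50 ≈ 0.360.

MAP estimate of p_D = 0.360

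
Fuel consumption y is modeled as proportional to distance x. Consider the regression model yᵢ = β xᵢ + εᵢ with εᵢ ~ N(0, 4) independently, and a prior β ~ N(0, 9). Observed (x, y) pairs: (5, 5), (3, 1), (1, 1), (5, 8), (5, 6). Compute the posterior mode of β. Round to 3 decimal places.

log p(β | y) = −Σ(yᵢ − βxᵢ)²/(2·4) − β²/(2·9) + const.
Setting the derivative to zero: Σxᵢ(yᵢ − βxᵢ)/4 − β/9 = 0, so β = Σxᵢyᵢ / (Σxᵢ² + σ²/τ²).
Σxᵢyᵢ = 5·5 + 3·1 + 1·1 + 5·8 + 5·6 = 99; Σxᵢ² = 85; σ²/τ² = 4/9.
β̂_MAP = 99 / (85 + 4/9) = 99/(769/9) = 891/769 ≈ 1.159.

β̂_MAP = 1.159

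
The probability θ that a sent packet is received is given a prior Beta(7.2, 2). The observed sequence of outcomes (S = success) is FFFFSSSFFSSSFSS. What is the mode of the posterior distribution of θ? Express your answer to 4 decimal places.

θ̂_MAP = 0.6396

Prior: Beta(7.2, 2).
Data: 8 successes in 15 trials (from the sequence). The binomial likelihood contributes θ^8(1−θ)^7, so the posterior is Beta(7.2+8, 2+7) = Beta(15.2, 9).
For Beta(a, b) with a, b > 1 the mode is (a−1)/(a+b−2) = 14.2/22.2 ≈ 0.6396.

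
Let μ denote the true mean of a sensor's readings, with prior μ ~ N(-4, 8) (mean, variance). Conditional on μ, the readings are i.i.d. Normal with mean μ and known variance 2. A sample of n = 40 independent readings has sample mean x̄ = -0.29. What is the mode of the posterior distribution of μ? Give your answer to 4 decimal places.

n = 40, x̄ = -0.29.
For a Normal prior and Normal likelihood with known variance, the posterior is Normal; its mode equals its mean, the precision-weighted average.
Prior precision 1/σ₀² = 1/8 = 0.125; data precision n/σ² = 40/2 = 20.
μ̂ = (0.125·(-4) + 20·(-0.29)) / (0.125 + 20) = (-6.3)/20.125 = -36/115 ≈ -0.3130.

μ̂_MAP = -0.3130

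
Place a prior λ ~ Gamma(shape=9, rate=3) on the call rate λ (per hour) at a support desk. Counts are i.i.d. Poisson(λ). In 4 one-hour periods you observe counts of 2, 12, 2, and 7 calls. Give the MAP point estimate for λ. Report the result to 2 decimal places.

Σxᵢ = 2+12+2+7 = 23, with n = 4.
Posterior ∝ λ^8e^(−3λ) · λ^23e^(−4λ) = λ^31e^(−7λ), i.e. Gamma(shape=32, rate=7).
The mode of a Gamma(a, b) with a ≥ 1 (shape–rate) is (a−1)/b = 31/7 ≈ 4.43.

λ̂_MAP = 4.43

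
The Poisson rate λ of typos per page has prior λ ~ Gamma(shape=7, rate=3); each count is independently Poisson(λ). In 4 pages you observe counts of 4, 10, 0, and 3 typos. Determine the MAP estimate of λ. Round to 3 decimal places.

Σxᵢ = 4+10+0+3 = 17, with n = 4.
Posterior ∝ λ^6e^(−3λ) · λ^17e^(−4λ) = λ^23e^(−7λ), i.e. Gamma(shape=24, rate=7).
The mode of a Gamma(a, b) with a ≥ 1 (shape–rate) is (a−1)/b = 23/7 ≈ 3.286.

λ̂_MAP = 3.286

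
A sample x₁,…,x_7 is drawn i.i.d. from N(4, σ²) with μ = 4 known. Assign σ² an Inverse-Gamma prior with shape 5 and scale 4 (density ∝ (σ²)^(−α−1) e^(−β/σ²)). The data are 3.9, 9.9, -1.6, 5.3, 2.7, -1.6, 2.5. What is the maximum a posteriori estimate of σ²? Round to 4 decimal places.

σ̂²_MAP = 5.8511

Sum of squared deviations about the known mean: SS = (3.9−4)² + (9.9−4)² + (-1.6−4)² + (5.3−4)² + (2.7−4)² + (-1.6−4)² + (2.5−4)² = 103.17.
The Normal likelihood contributes (σ²)^(−n/2) exp(−SS/(2σ²)), so the posterior is Inverse-Gamma(α + n/2, β + SS/2) = Inverse-Gamma(8.5, 55.585).
The mode of Inverse-Gamma(a, b) is b/(a+1) = 55.585/9.5 ≈ 5.8511.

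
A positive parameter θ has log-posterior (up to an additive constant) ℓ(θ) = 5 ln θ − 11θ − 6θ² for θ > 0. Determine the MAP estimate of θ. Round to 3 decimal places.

θ̂_MAP = 0.333

ℓ'(θ) = 5/θ − 11 − 12θ. Setting this to zero and multiplying by θ: 12θ² + 11θ − 5 = 0.
θ = (−11 + √(11² + 4·12·5)) / (2·12) = (−11 + √361) / 24 = (−11 + 19)/24 = 1/3.
ℓ''(θ) = −5/θ² − 12 < 0, confirming a maximum.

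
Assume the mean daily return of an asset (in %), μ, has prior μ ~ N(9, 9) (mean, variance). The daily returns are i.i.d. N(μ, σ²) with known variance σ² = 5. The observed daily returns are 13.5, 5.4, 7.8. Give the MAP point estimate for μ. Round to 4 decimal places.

μ̂_MAP = 8.9156

n = 3; x̄ = (13.5 + 5.4 + 7.8)/3 = 26.7/3 = 8.9.
For a Normal prior and Normal likelihood with known variance, the posterior is Normal; its mode equals its mean, the precision-weighted average.
Prior precision 1/σ₀² = 1/9; data precision n/σ² = 3/5 = 0.6.
μ̂ = ((1/9)·9 + 0.6·8.9) / (1/9 + 0.6) = 6.34/(32/45) = 8.915625 ≈ 8.9156.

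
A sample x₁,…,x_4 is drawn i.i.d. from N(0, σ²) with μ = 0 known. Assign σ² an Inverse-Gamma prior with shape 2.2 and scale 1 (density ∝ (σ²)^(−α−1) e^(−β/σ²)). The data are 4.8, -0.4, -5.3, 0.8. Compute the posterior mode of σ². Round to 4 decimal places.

σ̂²_MAP = 5.1856

Sum of squared deviations about the known mean: SS = (4.8−0)² + (-0.4−0)² + (-5.3−0)² + (0.8−0)² = 51.93.
The Normal likelihood contributes (σ²)^(−n/2) exp(−SS/(2σ²)), so the posterior is Inverse-Gamma(α + n/2, β + SS/2) = Inverse-Gamma(4.2, 26.965).
The mode of Inverse-Gamma(a, b) is b/(a+1) = 26.965/5.2 ≈ 5.1856.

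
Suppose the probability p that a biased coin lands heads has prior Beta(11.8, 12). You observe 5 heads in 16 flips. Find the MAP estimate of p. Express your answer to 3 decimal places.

p̂_MAP = 0.418

Prior: Beta(11.8, 12).
Data: 5 successes in 16 trials. The binomial likelihood contributes p^5(1−p)^11, so the posterior is Beta(11.8+5, 12+11) = Beta(16.8, 23).
For Beta(a, b) with a, b > 1 the mode is (a−1)/(a+b−2) = 15.8/37.8 ≈ 0.418.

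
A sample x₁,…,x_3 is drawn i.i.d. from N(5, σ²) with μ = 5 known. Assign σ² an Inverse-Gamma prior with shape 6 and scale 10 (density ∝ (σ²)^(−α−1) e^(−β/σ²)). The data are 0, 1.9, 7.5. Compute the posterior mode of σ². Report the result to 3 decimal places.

σ̂²_MAP = 3.580

Sum of squared deviations about the known mean: SS = (0−5)² + (1.9−5)² + (7.5−5)² = 40.86.
The Normal likelihood contributes (σ²)^(−n/2) exp(−SS/(2σ²)), so the posterior is Inverse-Gamma(α + n/2, β + SS/2) = Inverse-Gamma(7.5, 30.43).
The mode of Inverse-Gamma(a, b) is b/(a+1) = 30.43/8.5 ≈ 3.580.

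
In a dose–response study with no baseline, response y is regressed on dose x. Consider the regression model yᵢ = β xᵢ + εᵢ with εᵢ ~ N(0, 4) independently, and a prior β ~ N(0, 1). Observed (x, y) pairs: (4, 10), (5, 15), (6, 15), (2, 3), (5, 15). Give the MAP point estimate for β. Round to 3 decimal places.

log p(β | y) = −Σ(yᵢ − βxᵢ)²/(2·4) − β²/(2·1) + const.
Setting the derivative to zero: Σxᵢ(yᵢ − βxᵢ)/4 − β/1 = 0, so β = Σxᵢyᵢ / (Σxᵢ² + σ²/τ²).
Σxᵢyᵢ = 4·10 + 5·15 + 6·15 + 2·3 + 5·15 = 286; Σxᵢ² = 106; σ²/τ² = 4.
β̂_MAP = 286 / (106 + 4) = 286/110 ≈ 2.600.

β̂_MAP = 2.600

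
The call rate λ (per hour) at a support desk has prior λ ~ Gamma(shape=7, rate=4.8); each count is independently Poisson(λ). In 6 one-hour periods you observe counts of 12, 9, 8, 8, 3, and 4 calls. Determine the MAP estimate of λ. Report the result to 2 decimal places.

Σxᵢ = 12+9+8+8+3+4 = 44, with n = 6.
Posterior ∝ λ^6e^(−4.8λ) · λ^44e^(−6λ) = λ^50e^(−10.8λ), i.e. Gamma(shape=51, rate=10.8).
The mode of a Gamma(a, b) with a ≥ 1 (shape–rate) is (a−1)/b = 50/10.8 ≈ 4.63.

λ̂_MAP = 4.63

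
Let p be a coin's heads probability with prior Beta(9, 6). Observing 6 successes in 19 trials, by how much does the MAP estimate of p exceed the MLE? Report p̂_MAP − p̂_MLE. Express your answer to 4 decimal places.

MAP − MLE = 0.1217

Posterior is Beta(15, 19); MAP = (15−1)/(34−2) = 14/32 ≈ 0.43750.
MLE ignores the prior: p̂_MLE = k/n = 6/19 ≈ 0.31579.
Difference = 14/32 − 6/19 = 37/304 ≈ 0.1217.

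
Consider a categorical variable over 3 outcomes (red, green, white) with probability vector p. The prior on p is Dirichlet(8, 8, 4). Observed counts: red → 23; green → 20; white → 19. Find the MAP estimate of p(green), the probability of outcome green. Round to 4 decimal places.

The posterior is Dirichlet(αᵢ + nᵢ) = Dirichlet(31, 28, 23).
For a Dirichlet(a₁,…,a_K) with all aᵢ > 1, the mode has j-th component (aⱼ − 1)/(Σaᵢ − K).
Here Σaᵢ = 82 and K = 3, so p(green) = (28 − 1)/(82 − 3) = 27/79 ≈ 0.3418.

MAP estimate of p(green) = 0.3418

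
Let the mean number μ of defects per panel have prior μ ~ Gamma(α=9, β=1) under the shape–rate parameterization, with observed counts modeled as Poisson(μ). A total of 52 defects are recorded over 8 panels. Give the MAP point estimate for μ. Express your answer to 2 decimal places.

μ̂_MAP = 6.67

Σxᵢ = 52, n = 8.
Posterior ∝ μ^8e^(−1μ) · μ^52e^(−8μ) = μ^60e^(−9μ), i.e. Gamma(shape=61, rate=9).
The mode of a Gamma(a, b) with a ≥ 1 (shape–rate) is (a−1)/b = 60/9 ≈ 6.67.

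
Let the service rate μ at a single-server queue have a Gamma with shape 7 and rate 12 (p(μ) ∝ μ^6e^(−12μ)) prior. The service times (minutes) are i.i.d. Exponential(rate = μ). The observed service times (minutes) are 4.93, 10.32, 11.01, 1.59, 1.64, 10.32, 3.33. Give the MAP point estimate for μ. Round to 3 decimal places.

The Exponential(rate=μ) likelihood is ∝ μ^n e^(−μΣtᵢ). Here n = 7 and Σtᵢ = 4.93 + 10.32 + 11.01 + 1.59 + 1.64 + 10.32 + 3.33 = 43.14.
Posterior ∝ μ^6e^(−12μ) · μ^7e^(−43.14μ) = μ^13e^(−55.14μ), i.e. Gamma(14, 55.14).
Mode = (a−1)/b = 13/55.14 ≈ 0.236.

μ̂_MAP = 0.236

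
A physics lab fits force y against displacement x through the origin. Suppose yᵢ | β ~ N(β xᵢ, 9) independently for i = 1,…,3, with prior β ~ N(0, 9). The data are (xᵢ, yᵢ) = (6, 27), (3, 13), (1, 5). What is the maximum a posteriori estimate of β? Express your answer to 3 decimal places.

β̂_MAP = 4.383

log p(β | y) = −Σ(yᵢ − βxᵢ)²/(2·9) − β²/(2·9) + const.
Setting the derivative to zero: Σxᵢ(yᵢ − βxᵢ)/9 − β/9 = 0, so β = Σxᵢyᵢ / (Σxᵢ² + σ²/τ²).
Σxᵢyᵢ = 6·27 + 3·13 + 1·5 = 206; Σxᵢ² = 46; σ²/τ² = 1.
β̂_MAP = 206 / (46 + 1) = 206/47 ≈ 4.383.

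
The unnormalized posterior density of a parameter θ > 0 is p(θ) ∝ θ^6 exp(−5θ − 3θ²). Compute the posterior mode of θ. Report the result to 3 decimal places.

θ̂_MAP = 0.667

ℓ'(θ) = 6/θ − 5 − 6θ. Setting this to zero and multiplying by θ: 6θ² + 5θ − 6 = 0.
θ = (−5 + √(5² + 4·6·6)) / (2·6) = (−5 + √169) / 12 = (−5 + 13)/12 = 2/3.
ℓ''(θ) = −6/θ² − 6 < 0, confirming a maximum.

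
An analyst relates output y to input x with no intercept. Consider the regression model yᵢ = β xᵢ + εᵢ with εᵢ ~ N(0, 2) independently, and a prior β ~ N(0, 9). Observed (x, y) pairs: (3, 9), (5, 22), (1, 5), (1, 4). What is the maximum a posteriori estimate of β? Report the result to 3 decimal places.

log p(β | y) = −Σ(yᵢ − βxᵢ)²/(2·2) − β²/(2·9) + const.
Setting the derivative to zero: Σxᵢ(yᵢ − βxᵢ)/2 − β/9 = 0, so β = Σxᵢyᵢ / (Σxᵢ² + σ²/τ²).
Σxᵢyᵢ = 3·9 + 5·22 + 1·5 + 1·4 = 146; Σxᵢ² = 36; σ²/τ² = 2/9.
β̂_MAP = 146 / (36 + 2/9) = 146/(326/9) = 657/163 ≈ 4.031.

β̂_MAP = 4.031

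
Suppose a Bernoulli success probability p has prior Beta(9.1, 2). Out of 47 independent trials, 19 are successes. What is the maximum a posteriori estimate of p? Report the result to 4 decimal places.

p̂_MAP = 0.4831

Prior: Beta(9.1, 2).
Data: 19 successes in 47 trials. The binomial likelihood contributes p^19(1−p)^28, so the posterior is Beta(9.1+19, 2+28) = Beta(28.1, 30).
For Beta(a, b) with a, b > 1 the mode is (a−1)/(a+b−2) = 27.1/56.1 ≈ 0.4831.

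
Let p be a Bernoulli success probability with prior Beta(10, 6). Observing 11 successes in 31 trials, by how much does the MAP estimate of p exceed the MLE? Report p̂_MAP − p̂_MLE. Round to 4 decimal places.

MAP − MLE = 0.0896

Posterior is Beta(21, 26); MAP = (21−1)/(47−2) = 20/45 ≈ 0.44444.
MLE ignores the prior: p̂_MLE = k/n = 11/31 ≈ 0.35484.
Difference = 20/45 − 11/31 = 25/279 ≈ 0.0896.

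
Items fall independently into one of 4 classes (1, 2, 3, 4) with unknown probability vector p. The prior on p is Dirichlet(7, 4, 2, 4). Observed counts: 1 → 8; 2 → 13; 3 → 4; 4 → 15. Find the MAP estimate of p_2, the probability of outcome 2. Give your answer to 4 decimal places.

MAP estimate: 0.3019

The posterior is Dirichlet(αᵢ + nᵢ) = Dirichlet(15, 17, 6, 19).
For a Dirichlet(a₁,…,a_K) with all aᵢ > 1, the mode has j-th component (aⱼ − 1)/(Σaᵢ − K).
Here Σaᵢ = 57 and K = 4, so p_2 = (17 − 1)/(57 − 4) = 16/53 ≈ 0.3019.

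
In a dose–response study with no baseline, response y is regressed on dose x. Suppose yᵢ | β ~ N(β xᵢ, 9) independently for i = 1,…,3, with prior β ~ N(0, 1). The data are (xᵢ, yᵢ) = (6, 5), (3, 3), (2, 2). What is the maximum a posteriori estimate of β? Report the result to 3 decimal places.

β̂_MAP = 0.741

log p(β | y) = −Σ(yᵢ − βxᵢ)²/(2·9) − β²/(2·1) + const.
Setting the derivative to zero: Σxᵢ(yᵢ − βxᵢ)/9 − β/1 = 0, so β = Σxᵢyᵢ / (Σxᵢ² + σ²/τ²).
Σxᵢyᵢ = 6·5 + 3·3 + 2·2 = 43; Σxᵢ² = 49; σ²/τ² = 9.
β̂_MAP = 43 / (49 + 9) = 43/58 ≈ 0.741.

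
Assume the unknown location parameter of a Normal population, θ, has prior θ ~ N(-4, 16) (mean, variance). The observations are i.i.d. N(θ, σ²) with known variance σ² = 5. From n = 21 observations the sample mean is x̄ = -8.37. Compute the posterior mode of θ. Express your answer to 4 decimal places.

n = 21, x̄ = -8.37.
For a Normal prior and Normal likelihood with known variance, the posterior is Normal; its mode equals its mean, the precision-weighted average.
Prior precision 1/σ₀² = 1/16 = 0.0625; data precision n/σ² = 21/5 = 4.2.
θ̂ = (0.0625·(-4) + 4.2·(-8.37)) / (0.0625 + 4.2) = (-35.404)/4.2625 = -70808/8525 ≈ -8.3059.

θ̂_MAP = -8.3059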